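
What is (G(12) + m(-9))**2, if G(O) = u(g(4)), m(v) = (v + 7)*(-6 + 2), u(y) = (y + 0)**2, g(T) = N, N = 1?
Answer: 81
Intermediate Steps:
g(T) = 1
u(y) = y**2
m(v) = -28 - 4*v (m(v) = (7 + v)*(-4) = -28 - 4*v)
G(O) = 1 (G(O) = 1**2 = 1)
(G(12) + m(-9))**2 = (1 + (-28 - 4*(-9)))**2 = (1 + (-28 + 36))**2 = (1 + 8)**2 = 9**2 = 81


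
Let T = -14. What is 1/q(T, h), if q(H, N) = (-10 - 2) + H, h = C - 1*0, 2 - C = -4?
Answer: -1/26 ≈ -0.038462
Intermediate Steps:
C = 6 (C = 2 - 1*(-4) = 2 + 4 = 6)
h = 6 (h = 6 - 1*0 = 6 + 0 = 6)
q(H, N) = -12 + H
1/q(T, h) = 1/(-12 - 14) = 1/(-26) = -1/26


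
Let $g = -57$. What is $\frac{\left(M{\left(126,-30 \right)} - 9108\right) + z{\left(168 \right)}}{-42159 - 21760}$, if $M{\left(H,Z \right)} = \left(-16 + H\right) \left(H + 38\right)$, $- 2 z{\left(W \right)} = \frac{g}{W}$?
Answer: $- \frac{1000403}{7158928} \approx -0.13974$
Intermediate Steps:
$z{\left(W \right)} = \frac{57}{2 W}$ ($z{\left(W \right)} = - \frac{\left(-57\right) \frac{1}{W}}{2} = \frac{57}{2 W}$)
$M{\left(H,Z \right)} = \left(-16 + H\right) \left(38 + H\right)$
$\frac{\left(M{\left(126,-30 \right)} - 9108\right) + z{\left(168 \right)}}{-42159 - 21760} = \frac{\left(\left(-608 + 126^{2} + 22 \cdot 126\right) - 9108\right) + \frac{57}{2 \cdot 168}}{-42159 - 21760} = \frac{\left(\left(-608 + 15876 + 2772\right) - 9108\right) + \frac{57}{2} \cdot \frac{1}{168}}{-63919} = \left(\left(18040 - 9108\right) + \frac{19}{112}\right) \left(- \frac{1}{63919}\right) = \left(8932 + \frac{19}{112}\right) \left(- \frac{1}{63919}\right) = \frac{1000403}{112} \left(- \frac{1}{63919}\right) = - \frac{1000403}{7158928}$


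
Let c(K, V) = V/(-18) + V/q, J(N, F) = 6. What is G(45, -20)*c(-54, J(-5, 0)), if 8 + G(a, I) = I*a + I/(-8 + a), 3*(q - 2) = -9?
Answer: 638704/111 ≈ 5754.1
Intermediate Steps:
q = -1 (q = 2 + (⅓)*(-9) = 2 - 3 = -1)
G(a, I) = -8 + I*a + I/(-8 + a) (G(a, I) = -8 + (I*a + I/(-8 + a)) = -8 + I*a + I/(-8 + a))
c(K, V) = -19*V/18 (c(K, V) = V/(-18) + V/(-1) = V*(-1/18) + V*(-1) = -V/18 - V = -19*V/18)
G(45, -20)*c(-54, J(-5, 0)) = ((64 - 20 - 8*45 - 20*45² - 8*(-20)*45)/(-8 + 45))*(-19/18*6) = ((64 - 20 - 360 - 20*2025 + 7200)/37)*(-19/3) = ((64 - 20 - 360 - 40500 + 7200)/37)*(-19/3) = ((1/37)*(-33616))*(-19/3) = -33616/37*(-19/3) = 638704/111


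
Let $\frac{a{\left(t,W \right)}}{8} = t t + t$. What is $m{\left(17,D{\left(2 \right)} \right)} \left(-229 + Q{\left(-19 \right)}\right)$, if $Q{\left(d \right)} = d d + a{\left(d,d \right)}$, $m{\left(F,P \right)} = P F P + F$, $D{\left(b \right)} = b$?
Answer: $243780$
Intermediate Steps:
$a{\left(t,W \right)} = 8 t + 8 t^{2}$ ($a{\left(t,W \right)} = 8 \left(t t + t\right) = 8 \left(t^{2} + t\right) = 8 \left(t + t^{2}\right) = 8 t + 8 t^{2}$)
$m{\left(F,P \right)} = F + F P^{2}$ ($m{\left(F,P \right)} = F P P + F = F P^{2} + F = F + F P^{2}$)
$Q{\left(d \right)} = d^{2} + 8 d \left(1 + d\right)$ ($Q{\left(d \right)} = d d + 8 d \left(1 + d\right) = d^{2} + 8 d \left(1 + d\right)$)
$m{\left(17,D{\left(2 \right)} \right)} \left(-229 + Q{\left(-19 \right)}\right) = 17 \left(1 + 2^{2}\right) \left(-229 - 19 \left(8 + 9 \left(-19\right)\right)\right) = 17 \left(1 + 4\right) \left(-229 - 19 \left(8 - 171\right)\right) = 17 \cdot 5 \left(-229 - -3097\right) = 85 \left(-229 + 3097\right) = 85 \cdot 2868 = 243780$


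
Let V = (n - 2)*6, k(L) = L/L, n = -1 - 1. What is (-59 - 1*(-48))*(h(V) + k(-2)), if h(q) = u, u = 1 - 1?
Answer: -11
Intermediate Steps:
u = 0
n = -2
k(L) = 1
V = -24 (V = (-2 - 2)*6 = -4*6 = -24)
h(q) = 0
(-59 - 1*(-48))*(h(V) + k(-2)) = (-59 - 1*(-48))*(0 + 1) = (-59 + 48)*1 = -11*1 = -11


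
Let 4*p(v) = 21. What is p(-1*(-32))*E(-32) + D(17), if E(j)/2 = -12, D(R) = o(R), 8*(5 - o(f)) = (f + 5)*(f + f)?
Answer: -429/2 ≈ -214.50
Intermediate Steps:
o(f) = 5 - f*(5 + f)/4 (o(f) = 5 - (f + 5)*(f + f)/8 = 5 - (5 + f)*2*f/8 = 5 - f*(5 + f)/4)
p(v) = 21/4 (p(v) = (1/4)*21 = 21/4)
D(R) = 5 - 5*R/4 - R**2/4
E(j) = -24 (E(j) = 2*(-12) = -24)
p(-1*(-32))*E(-32) + D(17) = (21/4)*(-24) + (5 - 5/4*17 - 1/4*17**2) = -126 + (5 - 85/4 - 1/4*289) = -126 + (5 - 85/4 - 289/4) = -126 - 177/2 = -429/2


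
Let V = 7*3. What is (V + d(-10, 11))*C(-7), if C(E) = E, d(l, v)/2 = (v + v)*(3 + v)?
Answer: -4459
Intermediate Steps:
d(l, v) = 4*v*(3 + v) (d(l, v) = 2*((v + v)*(3 + v)) = 2*((2*v)*(3 + v)) = 2*(2*v*(3 + v)) = 4*v*(3 + v))
V = 21
(V + d(-10, 11))*C(-7) = (21 + 4*11*(3 + 11))*(-7) = (21 + 4*11*14)*(-7) = (21 + 616)*(-7) = 637*(-7) = -4459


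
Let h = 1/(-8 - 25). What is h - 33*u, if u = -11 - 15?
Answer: 28313/33 ≈ 857.97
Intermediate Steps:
u = -26
h = -1/33 (h = 1/(-33) = -1/33 ≈ -0.030303)
h - 33*u = -1/33 - 33*(-26) = -1/33 + 858 = 28313/33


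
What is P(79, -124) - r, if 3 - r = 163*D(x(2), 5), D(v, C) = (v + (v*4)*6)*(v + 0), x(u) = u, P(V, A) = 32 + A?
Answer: 16205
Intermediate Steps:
D(v, C) = 25*v**2 (D(v, C) = (v + (4*v)*6)*v = (v + 24*v)*v = (25*v)*v = 25*v**2)
r = -16297 (r = 3 - 163*25*2**2 = 3 - 163*25*4 = 3 - 163*100 = 3 - 1*16300 = 3 - 16300 = -16297)
P(79, -124) - r = (32 - 124) - 1*(-16297) = -92 + 16297 = 16205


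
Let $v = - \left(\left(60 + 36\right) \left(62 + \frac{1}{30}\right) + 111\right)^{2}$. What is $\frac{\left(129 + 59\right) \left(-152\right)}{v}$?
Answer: $\frac{714400}{919969561} \approx 0.00077655$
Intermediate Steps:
$v = - \frac{919969561}{25}$ ($v = - \left(96 \left(62 + \frac{1}{30}\right) + 111\right)^{2} = - \left(96 \cdot \frac{1861}{30} + 111\right)^{2} = - \left(\frac{29776}{5} + 111\right)^{2} = - \left(\frac{30331}{5}\right)^{2} = \left(-1\right) \frac{919969561}{25} = - \frac{919969561}{25} \approx -3.6799 \cdot 10^{7}$)
$\frac{\left(129 + 59\right) \left(-152\right)}{v} = \frac{\left(129 + 59\right) \left(-152\right)}{- \frac{919969561}{25}} = 188 \left(-152\right) \left(- \frac{25}{919969561}\right) = \left(-28576\right) \left(- \frac{25}{919969561}\right) = \frac{714400}{919969561}$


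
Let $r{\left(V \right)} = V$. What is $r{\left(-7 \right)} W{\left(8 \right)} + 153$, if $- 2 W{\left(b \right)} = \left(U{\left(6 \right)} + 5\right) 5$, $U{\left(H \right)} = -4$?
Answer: $\frac{341}{2} \approx 170.5$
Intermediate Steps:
$W{\left(b \right)} = - \frac{5}{2}$ ($W{\left(b \right)} = - \frac{\left(-4 + 5\right) 5}{2} = - \frac{1 \cdot 5}{2} = \left(- \frac{1}{2}\right) 5 = - \frac{5}{2}$)
$r{\left(-7 \right)} W{\left(8 \right)} + 153 = \left(-7\right) \left(- \frac{5}{2}\right) + 153 = \frac{35}{2} + 153 = \frac{341}{2}$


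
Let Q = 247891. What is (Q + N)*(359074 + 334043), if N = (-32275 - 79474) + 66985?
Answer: 140790776859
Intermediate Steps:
N = -44764 (N = -111749 + 66985 = -44764)
(Q + N)*(359074 + 334043) = (247891 - 44764)*(359074 + 334043) = 203127*693117 = 140790776859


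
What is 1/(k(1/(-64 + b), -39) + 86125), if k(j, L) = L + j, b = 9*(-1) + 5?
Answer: 68/5853847 ≈ 1.1616e-5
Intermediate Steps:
b = -4 (b = -9 + 5 = -4)
1/(k(1/(-64 + b), -39) + 86125) = 1/((-39 + 1/(-64 - 4)) + 86125) = 1/((-39 + 1/(-68)) + 86125) = 1/((-39 - 1/68) + 86125) = 1/(-2653/68 + 86125) = 1/(5853847/68) = 68/5853847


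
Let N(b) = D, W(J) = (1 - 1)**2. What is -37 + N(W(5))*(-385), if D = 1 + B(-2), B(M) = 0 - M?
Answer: -1192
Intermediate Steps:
B(M) = -M
W(J) = 0 (W(J) = 0**2 = 0)
D = 3 (D = 1 - 1*(-2) = 1 + 2 = 3)
N(b) = 3
-37 + N(W(5))*(-385) = -37 + 3*(-385) = -37 - 1155 = -1192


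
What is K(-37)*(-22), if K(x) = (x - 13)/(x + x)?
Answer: -550/37 ≈ -14.865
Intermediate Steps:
K(x) = (-13 + x)/(2*x) (K(x) = (-13 + x)/((2*x)) = (-13 + x)*(1/(2*x)) = (-13 + x)/(2*x))
K(-37)*(-22) = ((½)*(-13 - 37)/(-37))*(-22) = ((½)*(-1/37)*(-50))*(-22) = (25/37)*(-22) = -550/37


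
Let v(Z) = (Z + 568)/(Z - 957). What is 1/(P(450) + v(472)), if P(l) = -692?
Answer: -97/67332 ≈ -0.0014406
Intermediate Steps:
v(Z) = (568 + Z)/(-957 + Z)
1/(P(450) + v(472)) = 1/(-692 + (568 + 472)/(-957 + 472)) = 1/(-692 + 1040/(-485)) = 1/(-692 - 1/485*1040) = 1/(-692 - 208/97) = 1/(-67332/97) = -97/67332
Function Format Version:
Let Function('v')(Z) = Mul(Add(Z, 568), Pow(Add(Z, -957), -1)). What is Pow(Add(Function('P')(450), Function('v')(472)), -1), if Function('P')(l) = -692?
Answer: Rational(-97, 67332) ≈ -0.0014406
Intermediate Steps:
Function('v')(Z) = Mul(Pow(Add(-957, Z), -1), Add(568, Z)) (Function('v')(Z) = Mul(Add(568, Z), Pow(Add(-957, Z), -1)) = Mul(Pow(Add(-957, Z), -1), Add(568, Z)))
Pow(Add(Function('P')(450), Function('v')(472)), -1) = Pow(Add(-692, Mul(Pow(Add(-957, 472), -1), Add(568, 472))), -1) = Pow(Add(-692, Mul(Pow(-485, -1), 1040)), -1) = Pow(Add(-692, Mul(Rational(-1, 485), 1040)), -1) = Pow(Add(-692, Rational(-208, 97)), -1) = Pow(Rational(-67332, 97), -1) = Rational(-97, 67332)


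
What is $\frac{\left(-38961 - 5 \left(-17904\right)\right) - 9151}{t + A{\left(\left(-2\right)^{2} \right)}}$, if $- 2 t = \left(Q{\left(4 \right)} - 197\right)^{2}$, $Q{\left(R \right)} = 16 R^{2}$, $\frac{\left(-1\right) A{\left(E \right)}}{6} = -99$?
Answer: $- \frac{82816}{2293} \approx -36.117$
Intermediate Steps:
$A{\left(E \right)} = 594$ ($A{\left(E \right)} = \left(-6\right) \left(-99\right) = 594$)
$t = - \frac{3481}{2}$ ($t = - \frac{\left(16 \cdot 4^{2} - 197\right)^{2}}{2} = - \frac{\left(16 \cdot 16 - 197\right)^{2}}{2} = - \frac{\left(256 - 197\right)^{2}}{2} = - \frac{59^{2}}{2} = \left(- \frac{1}{2}\right) 3481 = - \frac{3481}{2} \approx -1740.5$)
$\frac{\left(-38961 - 5 \left(-17904\right)\right) - 9151}{t + A{\left(\left(-2\right)^{2} \right)}} = \frac{\left(-38961 - 5 \left(-17904\right)\right) - 9151}{- \frac{3481}{2} + 594} = \frac{\left(-38961 - -89520\right) - 9151}{- \frac{2293}{2}} = \left(\left(-38961 + 89520\right) - 9151\right) \left(- \frac{2}{2293}\right) = \left(50559 - 9151\right) \left(- \frac{2}{2293}\right) = 41408 \left(- \frac{2}{2293}\right) = - \frac{82816}{2293}$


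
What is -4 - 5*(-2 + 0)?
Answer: 6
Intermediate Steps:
-4 - 5*(-2 + 0) = -4 - 5*(-2) = -4 + 10 = 6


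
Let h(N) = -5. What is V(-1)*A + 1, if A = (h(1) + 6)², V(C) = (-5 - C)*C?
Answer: 5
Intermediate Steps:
V(C) = C*(-5 - C)
A = 1 (A = (-5 + 6)² = 1² = 1)
V(-1)*A + 1 = -1*(-1)*(5 - 1)*1 + 1 = -1*(-1)*4*1 + 1 = 4*1 + 1 = 4 + 1 = 5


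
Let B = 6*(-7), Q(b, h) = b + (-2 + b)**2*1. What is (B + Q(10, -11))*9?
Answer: 288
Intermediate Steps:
Q(b, h) = b + (-2 + b)**2
B = -42
(B + Q(10, -11))*9 = (-42 + (10 + (-2 + 10)**2))*9 = (-42 + (10 + 8**2))*9 = (-42 + (10 + 64))*9 = (-42 + 74)*9 = 32*9 = 288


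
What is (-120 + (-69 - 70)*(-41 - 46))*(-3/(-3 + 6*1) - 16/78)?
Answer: -14429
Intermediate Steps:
(-120 + (-69 - 70)*(-41 - 46))*(-3/(-3 + 6*1) - 16/78) = (-120 - 139*(-87))*(-3/(-3 + 6) - 16*1/78) = (-120 + 12093)*(-3/3 - 8/39) = 11973*(-3*⅓ - 8/39) = 11973*(-1 - 8/39) = 11973*(-47/39) = -14429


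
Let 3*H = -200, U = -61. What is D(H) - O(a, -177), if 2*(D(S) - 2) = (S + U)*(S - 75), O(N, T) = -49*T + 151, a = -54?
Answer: 3979/18 ≈ 221.06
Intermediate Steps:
O(N, T) = 151 - 49*T
H = -200/3 (H = (⅓)*(-200) = -200/3 ≈ -66.667)
D(S) = 2 + (-75 + S)*(-61 + S)/2 (D(S) = 2 + ((S - 61)*(S - 75))/2 = 2 + ((-61 + S)*(-75 + S))/2 = 2 + ((-75 + S)*(-61 + S))/2 = 2 + (-75 + S)*(-61 + S)/2)
D(H) - O(a, -177) = (4579/2 + (-200/3)²/2 - 68*(-200/3)) - (151 - 49*(-177)) = (4579/2 + (½)*(40000/9) + 13600/3) - (151 + 8673) = (4579/2 + 20000/9 + 13600/3) - 1*8824 = 162811/18 - 8824 = 3979/18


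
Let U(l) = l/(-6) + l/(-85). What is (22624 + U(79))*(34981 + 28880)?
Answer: 245461482637/170 ≈ 1.4439e+9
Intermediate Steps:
U(l) = -91*l/510 (U(l) = l*(-1/6) + l*(-1/85) = -l/6 - l/85 = -91*l/510)
(22624 + U(79))*(34981 + 28880) = (22624 - 91/510*79)*(34981 + 28880) = (22624 - 7189/510)*63861 = (11531051/510)*63861 = 245461482637/170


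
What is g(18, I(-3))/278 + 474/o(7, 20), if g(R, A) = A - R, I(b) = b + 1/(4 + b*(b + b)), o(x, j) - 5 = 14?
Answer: 2890225/116204 ≈ 24.872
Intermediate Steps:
o(x, j) = 19 (o(x, j) = 5 + 14 = 19)
I(b) = b + 1/(4 + 2*b²) (I(b) = b + 1/(4 + b*(2*b)) = b + 1/(4 + 2*b²))
g(18, I(-3))/278 + 474/o(7, 20) = ((½ + (-3)³ + 2*(-3))/(2 + (-3)²) - 1*18)/278 + 474/19 = ((½ - 27 - 6)/(2 + 9) - 18)*(1/278) + 474*(1/19) = (-65/2/11 - 18)*(1/278) + 474/19 = ((1/11)*(-65/2) - 18)*(1/278) + 474/19 = (-65/22 - 18)*(1/278) + 474/19 = -461/22*1/278 + 474/19 = -461/6116 + 474/19 = 2890225/116204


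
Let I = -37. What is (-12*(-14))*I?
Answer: -6216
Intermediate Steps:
(-12*(-14))*I = -12*(-14)*(-37) = 168*(-37) = -6216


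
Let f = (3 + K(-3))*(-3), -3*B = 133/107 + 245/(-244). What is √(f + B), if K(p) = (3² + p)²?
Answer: 3*I*√2216797645/13054 ≈ 10.82*I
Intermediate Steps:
K(p) = (9 + p)²
B = -2079/26108 (B = -(133/107 + 245/(-244))/3 = -(133*(1/107) + 245*(-1/244))/3 = -(133/107 - 245/244)/3 = -⅓*6237/26108 = -2079/26108 ≈ -0.079631)
f = -117 (f = (3 + (9 - 3)²)*(-3) = (3 + 6²)*(-3) = (3 + 36)*(-3) = 39*(-3) = -117)
√(f + B) = √(-117 - 2079/26108) = √(-3056715/26108) = 3*I*√2216797645/13054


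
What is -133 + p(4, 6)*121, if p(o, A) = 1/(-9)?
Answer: -1318/9 ≈ -146.44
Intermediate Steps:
p(o, A) = -⅑
-133 + p(4, 6)*121 = -133 - ⅑*121 = -133 - 121/9 = -1318/9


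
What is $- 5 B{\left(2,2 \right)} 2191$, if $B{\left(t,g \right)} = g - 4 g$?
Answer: $65730$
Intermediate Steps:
$B{\left(t,g \right)} = - 3 g$
$- 5 B{\left(2,2 \right)} 2191 = - 5 \left(\left(-3\right) 2\right) 2191 = \left(-5\right) \left(-6\right) 2191 = 30 \cdot 2191 = 65730$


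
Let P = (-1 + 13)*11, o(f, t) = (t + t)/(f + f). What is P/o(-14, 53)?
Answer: -1848/53 ≈ -34.868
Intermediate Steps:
o(f, t) = t/f (o(f, t) = (2*t)/((2*f)) = (2*t)*(1/(2*f)) = t/f)
P = 132 (P = 12*11 = 132)
P/o(-14, 53) = 132/((53/(-14))) = 132/((53*(-1/14))) = 132/(-53/14) = 132*(-14/53) = -1848/53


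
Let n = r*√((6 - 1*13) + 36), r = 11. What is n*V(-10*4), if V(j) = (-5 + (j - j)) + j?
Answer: -495*√29 ≈ -2665.7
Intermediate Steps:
V(j) = -5 + j (V(j) = (-5 + 0) + j = -5 + j)
n = 11*√29 (n = 11*√((6 - 1*13) + 36) = 11*√((6 - 13) + 36) = 11*√(-7 + 36) = 11*√29 ≈ 59.237)
n*V(-10*4) = (11*√29)*(-5 - 10*4) = (11*√29)*(-5 - 40) = (11*√29)*(-45) = -495*√29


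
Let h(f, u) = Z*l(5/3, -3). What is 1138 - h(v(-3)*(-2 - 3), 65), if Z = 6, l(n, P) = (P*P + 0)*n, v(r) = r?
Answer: 1048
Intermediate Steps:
l(n, P) = n*P**2 (l(n, P) = (P**2 + 0)*n = P**2*n = n*P**2)
h(f, u) = 90 (h(f, u) = 6*((5/3)*(-3)**2) = 6*((5*(1/3))*9) = 6*((5/3)*9) = 6*15 = 90)
1138 - h(v(-3)*(-2 - 3), 65) = 1138 - 1*90 = 1138 - 90 = 1048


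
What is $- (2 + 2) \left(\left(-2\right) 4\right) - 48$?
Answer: $-16$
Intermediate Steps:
$- (2 + 2) \left(\left(-2\right) 4\right) - 48 = \left(-1\right) 4 \left(-8\right) - 48 = \left(-4\right) \left(-8\right) - 48 = 32 - 48 = -16$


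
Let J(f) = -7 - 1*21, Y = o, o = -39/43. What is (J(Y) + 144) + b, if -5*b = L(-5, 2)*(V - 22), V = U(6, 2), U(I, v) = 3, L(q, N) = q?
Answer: 97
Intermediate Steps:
o = -39/43 (o = -39*1/43 = -39/43 ≈ -0.90698)
V = 3
Y = -39/43 ≈ -0.90698
J(f) = -28 (J(f) = -7 - 21 = -28)
b = -19 (b = -(-1)*(3 - 22) = -(-1)*(-19) = -⅕*95 = -19)
(J(Y) + 144) + b = (-28 + 144) - 19 = 116 - 19 = 97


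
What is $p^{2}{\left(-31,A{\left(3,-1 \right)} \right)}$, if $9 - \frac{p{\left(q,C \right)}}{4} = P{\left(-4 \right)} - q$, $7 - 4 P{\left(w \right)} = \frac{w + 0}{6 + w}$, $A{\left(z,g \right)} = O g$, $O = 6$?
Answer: $9409$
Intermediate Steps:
$A{\left(z,g \right)} = 6 g$
$P{\left(w \right)} = \frac{7}{4} - \frac{w}{4 \left(6 + w\right)}$ ($P{\left(w \right)} = \frac{7}{4} - \frac{\left(w + 0\right) \frac{1}{6 + w}}{4} = \frac{7}{4} - \frac{w \frac{1}{6 + w}}{4} = \frac{7}{4} - \frac{w}{4 \left(6 + w\right)}$)
$p{\left(q,C \right)} = 27 + 4 q$ ($p{\left(q,C \right)} = 36 - 4 \left(\frac{3 \left(7 - 4\right)}{2 \left(6 - 4\right)} - q\right) = 36 - 4 \left(\frac{3}{2} \cdot \frac{1}{2} \cdot 3 - q\right) = 36 - 4 \left(\frac{9}{4} - q\right) = 36 + \left(-9 + 4 q\right) = 27 + 4 q$)
$p^{2}{\left(-31,A{\left(3,-1 \right)} \right)} = \left(27 + 4 \left(-31\right)\right)^{2} = \left(27 - 124\right)^{2} = \left(-97\right)^{2} = 9409$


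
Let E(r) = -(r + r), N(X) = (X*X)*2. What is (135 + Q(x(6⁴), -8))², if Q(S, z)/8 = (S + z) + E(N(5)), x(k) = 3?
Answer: 497025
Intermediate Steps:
N(X) = 2*X² (N(X) = X²*2 = 2*X²)
E(r) = -2*r
Q(S, z) = -800 + 8*S + 8*z (Q(S, z) = 8*((S + z) - 4*5²) = 8*((S + z) - 4*25) = 8*((S + z) - 2*50) = 8*((S + z) - 100) = 8*(-100 + S + z) = -800 + 8*S + 8*z)
(135 + Q(x(6⁴), -8))² = (135 + (-800 + 8*3 + 8*(-8)))² = (135 + (-800 + 24 - 64))² = (135 - 840)² = (-705)² = 497025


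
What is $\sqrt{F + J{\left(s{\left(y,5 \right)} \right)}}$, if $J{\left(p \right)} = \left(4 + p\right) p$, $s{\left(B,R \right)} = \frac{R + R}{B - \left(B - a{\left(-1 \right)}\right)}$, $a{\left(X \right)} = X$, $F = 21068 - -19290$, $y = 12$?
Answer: $\sqrt{40418} \approx 201.04$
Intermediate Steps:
$F = 40358$ ($F = 21068 + 19290 = 40358$)
$s{\left(B,R \right)} = - 2 R$ ($s{\left(B,R \right)} = \frac{R + R}{B - \left(1 + B\right)} = \frac{2 R}{-1} = 2 R \left(-1\right) = - 2 R$)
$J{\left(p \right)} = p \left(4 + p\right)$
$\sqrt{F + J{\left(s{\left(y,5 \right)} \right)}} = \sqrt{40358 + \left(-2\right) 5 \left(4 - 10\right)} = \sqrt{40358 - 10 \left(4 - 10\right)} = \sqrt{40358 - -60} = \sqrt{40358 + 60} = \sqrt{40418}$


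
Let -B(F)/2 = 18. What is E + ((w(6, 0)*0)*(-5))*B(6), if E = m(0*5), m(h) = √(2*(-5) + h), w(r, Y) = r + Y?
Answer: I*√10 ≈ 3.1623*I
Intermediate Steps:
w(r, Y) = Y + r
B(F) = -36 (B(F) = -2*18 = -36)
m(h) = √(-10 + h)
E = I*√10 (E = √(-10 + 0*5) = √(-10 + 0) = √(-10) = I*√10 ≈ 3.1623*I)
E + ((w(6, 0)*0)*(-5))*B(6) = I*√10 + (((0 + 6)*0)*(-5))*(-36) = I*√10 + ((6*0)*(-5))*(-36) = I*√10 + (0*(-5))*(-36) = I*√10 + 0*(-36) = I*√10 + 0 = I*√10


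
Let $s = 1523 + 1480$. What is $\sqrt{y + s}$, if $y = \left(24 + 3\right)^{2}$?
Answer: $2 \sqrt{933} \approx 61.09$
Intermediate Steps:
$s = 3003$
$y = 729$ ($y = 27^{2} = 729$)
$\sqrt{y + s} = \sqrt{729 + 3003} = \sqrt{3732} = 2 \sqrt{933}$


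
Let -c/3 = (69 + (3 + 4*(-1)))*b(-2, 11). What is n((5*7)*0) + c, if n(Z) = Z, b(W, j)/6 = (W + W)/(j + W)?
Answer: 544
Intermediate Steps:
b(W, j) = 12*W/(W + j) (b(W, j) = 6*((W + W)/(j + W)) = 6*((2*W)/(W + j)) = 6*(2*W/(W + j)) = 12*W/(W + j))
c = 544 (c = -3*(69 + (3 + 4*(-1)))*12*(-2)/(-2 + 11) = -3*(69 + (3 - 4))*12*(-2)/9 = -3*(69 - 1)*12*(-2)*(1/9) = -204*(-8)/3 = -3*(-544/3) = 544)
n((5*7)*0) + c = (5*7)*0 + 544 = 35*0 + 544 = 0 + 544 = 544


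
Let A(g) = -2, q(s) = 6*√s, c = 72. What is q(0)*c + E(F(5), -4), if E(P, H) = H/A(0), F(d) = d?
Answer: 2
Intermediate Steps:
E(P, H) = -H/2 (E(P, H) = H/(-2) = H*(-½) = -H/2)
q(0)*c + E(F(5), -4) = (6*√0)*72 - ½*(-4) = (6*0)*72 + 2 = 0*72 + 2 = 0 + 2 = 2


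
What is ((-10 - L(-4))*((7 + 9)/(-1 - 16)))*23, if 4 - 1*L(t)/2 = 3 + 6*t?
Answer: 22080/17 ≈ 1298.8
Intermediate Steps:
L(t) = 2 - 12*t (L(t) = 8 - 2*(3 + 6*t) = 8 + (-6 - 12*t) = 2 - 12*t)
((-10 - L(-4))*((7 + 9)/(-1 - 16)))*23 = ((-10 - (2 - 12*(-4)))*((7 + 9)/(-1 - 16)))*23 = ((-10 - (2 + 48))*(16/(-17)))*23 = ((-10 - 1*50)*(16*(-1/17)))*23 = ((-10 - 50)*(-16/17))*23 = -60*(-16/17)*23 = (960/17)*23 = 22080/17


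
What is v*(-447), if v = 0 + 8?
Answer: -3576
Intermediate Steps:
v = 8
v*(-447) = 8*(-447) = -3576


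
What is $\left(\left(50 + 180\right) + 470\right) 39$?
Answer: $27300$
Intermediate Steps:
$\left(\left(50 + 180\right) + 470\right) 39 = \left(230 + 470\right) 39 = 700 \cdot 39 = 27300$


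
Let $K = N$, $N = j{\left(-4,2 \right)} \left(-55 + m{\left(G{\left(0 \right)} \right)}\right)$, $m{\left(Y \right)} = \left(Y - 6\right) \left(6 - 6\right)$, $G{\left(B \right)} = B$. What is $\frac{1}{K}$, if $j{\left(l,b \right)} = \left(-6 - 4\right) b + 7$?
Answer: $\frac{1}{715} \approx 0.0013986$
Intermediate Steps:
$j{\left(l,b \right)} = 7 - 10 b$ ($j{\left(l,b \right)} = \left(-6 - 4\right) b + 7 = - 10 b + 7 = 7 - 10 b$)
$m{\left(Y \right)} = 0$ ($m{\left(Y \right)} = \left(-6 + Y\right) 0 = 0$)
$N = 715$ ($N = \left(7 - 20\right) \left(-55 + 0\right) = \left(7 - 20\right) \left(-55\right) = \left(-13\right) \left(-55\right) = 715$)
$K = 715$
$\frac{1}{K} = \frac{1}{715}$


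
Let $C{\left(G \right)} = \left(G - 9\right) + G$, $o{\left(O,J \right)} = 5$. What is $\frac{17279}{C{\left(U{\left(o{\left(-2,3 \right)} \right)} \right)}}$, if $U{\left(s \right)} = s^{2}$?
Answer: $\frac{17279}{41} \approx 421.44$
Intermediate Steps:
$C{\left(G \right)} = -9 + 2 G$ ($C{\left(G \right)} = \left(-9 + G\right) + G = -9 + 2 G$)
$\frac{17279}{C{\left(U{\left(o{\left(-2,3 \right)} \right)} \right)}} = \frac{17279}{-9 + 2 \cdot 5^{2}} = \frac{17279}{-9 + 2 \cdot 25} = \frac{17279}{-9 + 50} = \frac{17279}{41}$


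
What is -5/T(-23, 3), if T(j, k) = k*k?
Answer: -5/9 ≈ -0.55556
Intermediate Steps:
T(j, k) = k²
-5/T(-23, 3) = -5/(3²) = -5/9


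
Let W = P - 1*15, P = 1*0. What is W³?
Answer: -3375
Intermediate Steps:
P = 0
W = -15 (W = 0 - 1*15 = 0 - 15 = -15)
W³ = (-15)³ = -3375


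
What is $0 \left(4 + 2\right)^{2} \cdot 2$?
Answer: $0$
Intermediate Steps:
$0 \left(4 + 2\right)^{2} \cdot 2 = 0 \cdot 6^{2} \cdot 2 = 0 \cdot 36 \cdot 2 = 0 \cdot 2 = 0$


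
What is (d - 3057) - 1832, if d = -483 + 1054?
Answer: -4318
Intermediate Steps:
d = 571
(d - 3057) - 1832 = (571 - 3057) - 1832 = -2486 - 1832 = -4318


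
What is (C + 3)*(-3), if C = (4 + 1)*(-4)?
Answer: 51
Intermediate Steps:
C = -20 (C = 5*(-4) = -20)
(C + 3)*(-3) = (-20 + 3)*(-3) = -17*(-3) = 51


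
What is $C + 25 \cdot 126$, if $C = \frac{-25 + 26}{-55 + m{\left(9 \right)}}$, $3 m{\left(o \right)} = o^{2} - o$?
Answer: $\frac{97649}{31} \approx 3150.0$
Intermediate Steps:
$m{\left(o \right)} = - \frac{o}{3} + \frac{o^{2}}{3}$ ($m{\left(o \right)} = \frac{o^{2} - o}{3} = - \frac{o}{3} + \frac{o^{2}}{3}$)
$C = - \frac{1}{31}$ ($C = \frac{-25 + 26}{-55 + \frac{1}{3} \cdot 9 \left(-1 + 9\right)} = 1 \frac{1}{-55 + \frac{1}{3} \cdot 9 \cdot 8} = 1 \frac{1}{-55 + 24} = 1 \frac{1}{-31} = 1 \left(- \frac{1}{31}\right) = - \frac{1}{31} \approx -0.032258$)
$C + 25 \cdot 126 = - \frac{1}{31} + 25 \cdot 126 = - \frac{1}{31} + 3150 = \frac{97649}{31}$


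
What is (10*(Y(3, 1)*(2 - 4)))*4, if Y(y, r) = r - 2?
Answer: 80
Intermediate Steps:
Y(y, r) = -2 + r
(10*(Y(3, 1)*(2 - 4)))*4 = (10*((-2 + 1)*(2 - 4)))*4 = (10*(-1*(-2)))*4 = (10*2)*4 = 20*4 = 80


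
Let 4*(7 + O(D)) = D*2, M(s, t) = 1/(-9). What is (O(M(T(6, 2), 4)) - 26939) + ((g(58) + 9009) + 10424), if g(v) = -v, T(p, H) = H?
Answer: -136279/18 ≈ -7571.1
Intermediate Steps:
M(s, t) = -⅑
O(D) = -7 + D/2 (O(D) = -7 + (D*2)/4 = -7 + (2*D)/4 = -7 + D/2)
(O(M(T(6, 2), 4)) - 26939) + ((g(58) + 9009) + 10424) = ((-7 + (½)*(-⅑)) - 26939) + ((-1*58 + 9009) + 10424) = ((-7 - 1/18) - 26939) + ((-58 + 9009) + 10424) = (-127/18 - 26939) + (8951 + 10424) = -485029/18 + 19375 = -136279/18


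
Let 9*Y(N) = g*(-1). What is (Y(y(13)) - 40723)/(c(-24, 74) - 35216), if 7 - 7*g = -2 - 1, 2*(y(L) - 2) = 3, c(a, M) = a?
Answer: 2565559/2220120 ≈ 1.1556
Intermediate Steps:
y(L) = 7/2 (y(L) = 2 + (½)*3 = 2 + 3/2 = 7/2)
g = 10/7 (g = 1 - (-2 - 1)/7 = 1 - ⅐*(-3) = 1 + 3/7 = 10/7 ≈ 1.4286)
Y(N) = -10/63 (Y(N) = ((10/7)*(-1))/9 = (⅑)*(-10/7) = -10/63)
(Y(y(13)) - 40723)/(c(-24, 74) - 35216) = (-10/63 - 40723)/(-24 - 35216) = -2565559/63/(-35240) = -2565559/63*(-1/35240) = 2565559/2220120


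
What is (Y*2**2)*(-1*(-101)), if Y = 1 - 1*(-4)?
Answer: 2020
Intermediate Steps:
Y = 5 (Y = 1 + 4 = 5)
(Y*2**2)*(-1*(-101)) = (5*2**2)*(-1*(-101)) = (5*4)*101 = 20*101 = 2020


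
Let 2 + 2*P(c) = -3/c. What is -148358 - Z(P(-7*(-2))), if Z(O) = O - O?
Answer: -148358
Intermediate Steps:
P(c) = -1 - 3/(2*c) (P(c) = -1 + (-3/c)/2 = -1 - 3/(2*c))
Z(O) = 0
-148358 - Z(P(-7*(-2))) = -148358 - 1*0 = -148358 + 0 = -148358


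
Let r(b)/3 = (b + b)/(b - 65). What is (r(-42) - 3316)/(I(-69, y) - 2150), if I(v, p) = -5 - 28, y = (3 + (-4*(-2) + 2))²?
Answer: 354560/233581 ≈ 1.5179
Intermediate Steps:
r(b) = 6*b/(-65 + b) (r(b) = 3*((b + b)/(b - 65)) = 3*((2*b)/(-65 + b)) = 3*(2*b/(-65 + b)) = 6*b/(-65 + b))
y = 169 (y = (3 + (8 + 2))² = (3 + 10)² = 13² = 169)
I(v, p) = -33
(r(-42) - 3316)/(I(-69, y) - 2150) = (6*(-42)/(-65 - 42) - 3316)/(-33 - 2150) = (6*(-42)/(-107) - 3316)/(-2183) = (6*(-42)*(-1/107) - 3316)*(-1/2183) = (252/107 - 3316)*(-1/2183) = -354560/107*(-1/2183) = 354560/233581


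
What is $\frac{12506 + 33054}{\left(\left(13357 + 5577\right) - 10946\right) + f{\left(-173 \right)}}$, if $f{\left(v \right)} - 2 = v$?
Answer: $\frac{45560}{7817} \approx 5.8283$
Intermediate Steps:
$f{\left(v \right)} = 2 + v$
$\frac{12506 + 33054}{\left(\left(13357 + 5577\right) - 10946\right) + f{\left(-173 \right)}} = \frac{12506 + 33054}{\left(\left(13357 + 5577\right) - 10946\right) + \left(2 - 173\right)} = \frac{45560}{\left(18934 - 10946\right) - 171} = \frac{45560}{7988 - 171} = \frac{45560}{7817}$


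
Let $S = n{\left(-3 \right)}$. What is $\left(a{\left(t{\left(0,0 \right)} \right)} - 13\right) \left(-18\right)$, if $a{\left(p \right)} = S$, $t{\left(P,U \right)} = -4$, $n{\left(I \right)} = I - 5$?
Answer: $378$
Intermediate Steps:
$n{\left(I \right)} = -5 + I$
$S = -8$ ($S = -5 - 3 = -8$)
$a{\left(p \right)} = -8$
$\left(a{\left(t{\left(0,0 \right)} \right)} - 13\right) \left(-18\right) = \left(-8 - 13\right) \left(-18\right) = \left(-21\right) \left(-18\right) = 378$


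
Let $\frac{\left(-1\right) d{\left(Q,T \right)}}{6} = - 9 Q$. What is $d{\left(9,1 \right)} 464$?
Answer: $225504$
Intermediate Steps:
$d{\left(Q,T \right)} = 54 Q$ ($d{\left(Q,T \right)} = - 6 \left(- 9 Q\right) = 54 Q$)
$d{\left(9,1 \right)} 464 = 54 \cdot 9 \cdot 464 = 486 \cdot 464 = 225504$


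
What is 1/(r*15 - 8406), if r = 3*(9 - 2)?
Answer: -1/8091 ≈ -0.00012359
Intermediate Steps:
r = 21 (r = 3*7 = 21)
1/(r*15 - 8406) = 1/(21*15 - 8406) = 1/(315 - 8406) = 1/(-8091) = -1/8091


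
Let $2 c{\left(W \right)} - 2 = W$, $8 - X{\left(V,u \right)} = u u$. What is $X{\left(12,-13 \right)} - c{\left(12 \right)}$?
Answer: $-168$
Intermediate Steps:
$X{\left(V,u \right)} = 8 - u^{2}$ ($X{\left(V,u \right)} = 8 - u u = 8 - u^{2}$)
$c{\left(W \right)} = 1 + \frac{W}{2}$
$X{\left(12,-13 \right)} - c{\left(12 \right)} = \left(8 - \left(-13\right)^{2}\right) - \left(1 + \frac{1}{2} \cdot 12\right) = \left(8 - 169\right) - \left(1 + 6\right) = \left(8 - 169\right) - 7 = -161 - 7 = -168$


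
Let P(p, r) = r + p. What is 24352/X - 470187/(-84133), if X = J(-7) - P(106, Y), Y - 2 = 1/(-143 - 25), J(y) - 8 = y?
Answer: -335747933763/1512290675 ≈ -222.01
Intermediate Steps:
J(y) = 8 + y
Y = 335/168 (Y = 2 + 1/(-143 - 25) = 2 + 1/(-168) = 2 - 1/168 = 335/168 ≈ 1.9940)
P(p, r) = p + r
X = -17975/168 (X = (8 - 7) - (106 + 335/168) = 1 - 1*18143/168 = 1 - 18143/168 = -17975/168 ≈ -106.99)
24352/X - 470187/(-84133) = 24352/(-17975/168) - 470187/(-84133) = 24352*(-168/17975) - 470187*(-1/84133) = -4091136/17975 + 470187/84133 = -335747933763/1512290675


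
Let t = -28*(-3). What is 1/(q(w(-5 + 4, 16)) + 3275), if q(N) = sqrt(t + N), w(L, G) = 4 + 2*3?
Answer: 3275/10725531 - sqrt(94)/10725531 ≈ 0.00030444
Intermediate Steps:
w(L, G) = 10 (w(L, G) = 4 + 6 = 10)
t = 84
q(N) = sqrt(84 + N)
1/(q(w(-5 + 4, 16)) + 3275) = 1/(sqrt(84 + 10) + 3275) = 1/(sqrt(94) + 3275) = 1/(3275 + sqrt(94))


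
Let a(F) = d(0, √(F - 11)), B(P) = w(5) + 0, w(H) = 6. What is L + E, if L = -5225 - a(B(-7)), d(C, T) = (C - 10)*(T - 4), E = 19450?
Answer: 14185 + 10*I*√5 ≈ 14185.0 + 22.361*I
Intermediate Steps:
B(P) = 6 (B(P) = 6 + 0 = 6)
d(C, T) = (-10 + C)*(-4 + T)
a(F) = 40 - 10*√(-11 + F) (a(F) = 40 - 10*√(F - 11) - 4*0 + 0*√(F - 11) = 40 - 10*√(-11 + F) + 0 + 0*√(-11 + F) = 40 - 10*√(-11 + F) + 0 + 0 = 40 - 10*√(-11 + F))
L = -5265 + 10*I*√5 (L = -5225 - (40 - 10*√(-11 + 6)) = -5225 - (40 - 10*I*√5) = -5225 + (-40 + 10*I*√5) = -5265 + 10*I*√5 ≈ -5265.0 + 22.361*I)
L + E = (-5265 + 10*I*√5) + 19450 = 14185 + 10*I*√5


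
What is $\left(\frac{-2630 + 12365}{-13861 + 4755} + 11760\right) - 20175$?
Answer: $- \frac{76636725}{9106} \approx -8416.1$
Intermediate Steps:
$\left(\frac{-2630 + 12365}{-13861 + 4755} + 11760\right) - 20175 = \left(\frac{9735}{-9106} + 11760\right) - 20175 = \left(9735 \left(- \frac{1}{9106}\right) + 11760\right) - 20175 = \left(- \frac{9735}{9106} + 11760\right) - 20175 = \frac{107076825}{9106} - 20175 = - \frac{76636725}{9106}$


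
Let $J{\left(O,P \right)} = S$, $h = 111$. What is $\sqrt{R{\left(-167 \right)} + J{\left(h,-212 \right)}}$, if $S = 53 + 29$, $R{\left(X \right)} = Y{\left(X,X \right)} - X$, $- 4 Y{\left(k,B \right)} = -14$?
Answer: $\frac{\sqrt{1010}}{2} \approx 15.89$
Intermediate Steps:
$Y{\left(k,B \right)} = \frac{7}{2}$ ($Y{\left(k,B \right)} = \left(- \frac{1}{4}\right) \left(-14\right) = \frac{7}{2}$)
$R{\left(X \right)} = \frac{7}{2} - X$
$S = 82$
$J{\left(O,P \right)} = 82$
$\sqrt{R{\left(-167 \right)} + J{\left(h,-212 \right)}} = \sqrt{\left(\frac{7}{2} - -167\right) + 82} = \sqrt{\left(\frac{7}{2} + 167\right) + 82} = \sqrt{\frac{341}{2} + 82} = \sqrt{\frac{505}{2}} = \frac{\sqrt{1010}}{2}$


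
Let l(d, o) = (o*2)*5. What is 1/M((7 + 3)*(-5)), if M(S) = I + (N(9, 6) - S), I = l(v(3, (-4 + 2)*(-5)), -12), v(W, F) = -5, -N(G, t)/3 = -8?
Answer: -1/46 ≈ -0.021739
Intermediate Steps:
N(G, t) = 24 (N(G, t) = -3*(-8) = 24)
l(d, o) = 10*o (l(d, o) = (2*o)*5 = 10*o)
I = -120 (I = 10*(-12) = -120)
M(S) = -96 - S (M(S) = -120 + (24 - S) = -96 - S)
1/M((7 + 3)*(-5)) = 1/(-96 - (7 + 3)*(-5)) = 1/(-96 - 10*(-5)) = 1/(-96 - 1*(-50)) = 1/(-96 + 50) = 1/(-46) = -1/46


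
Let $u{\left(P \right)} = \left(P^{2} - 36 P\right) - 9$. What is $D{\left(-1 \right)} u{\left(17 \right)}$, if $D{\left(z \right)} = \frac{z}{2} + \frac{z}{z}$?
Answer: $-166$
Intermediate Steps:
$D{\left(z \right)} = 1 + \frac{z}{2}$ ($D{\left(z \right)} = z \frac{1}{2} + 1 = \frac{z}{2} + 1 = 1 + \frac{z}{2}$)
$u{\left(P \right)} = -9 + P^{2} - 36 P$
$D{\left(-1 \right)} u{\left(17 \right)} = \left(1 + \frac{1}{2} \left(-1\right)\right) \left(-9 + 17^{2} - 612\right) = \left(1 - \frac{1}{2}\right) \left(-9 + 289 - 612\right) = \frac{1}{2} \left(-332\right) = -166$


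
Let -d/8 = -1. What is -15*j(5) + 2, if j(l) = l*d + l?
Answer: -673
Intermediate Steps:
d = 8 (d = -8*(-1) = 8)
j(l) = 9*l (j(l) = l*8 + l = 8*l + l = 9*l)
-15*j(5) + 2 = -135*5 + 2 = -15*45 + 2 = -675 + 2 = -673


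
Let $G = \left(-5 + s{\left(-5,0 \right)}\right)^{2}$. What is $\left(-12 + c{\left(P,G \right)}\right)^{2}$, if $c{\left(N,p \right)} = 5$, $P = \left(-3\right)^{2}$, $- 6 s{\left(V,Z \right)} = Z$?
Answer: $49$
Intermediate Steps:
$s{\left(V,Z \right)} = - \frac{Z}{6}$
$P = 9$
$G = 25$ ($G = \left(-5 - 0\right)^{2} = \left(-5 + 0\right)^{2} = \left(-5\right)^{2} = 25$)
$\left(-12 + c{\left(P,G \right)}\right)^{2} = \left(-12 + 5\right)^{2} = \left(-7\right)^{2} = 49$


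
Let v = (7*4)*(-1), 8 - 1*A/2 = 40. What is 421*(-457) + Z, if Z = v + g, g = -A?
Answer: -192361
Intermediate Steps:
A = -64 (A = 16 - 2*40 = 16 - 80 = -64)
g = 64 (g = -1*(-64) = 64)
v = -28 (v = 28*(-1) = -28)
Z = 36 (Z = -28 + 64 = 36)
421*(-457) + Z = 421*(-457) + 36 = -192397 + 36 = -192361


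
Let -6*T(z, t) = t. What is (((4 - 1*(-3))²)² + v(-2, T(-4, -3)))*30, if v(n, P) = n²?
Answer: 72150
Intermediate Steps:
T(z, t) = -t/6
(((4 - 1*(-3))²)² + v(-2, T(-4, -3)))*30 = (((4 - 1*(-3))²)² + (-2)²)*30 = (((4 + 3)²)² + 4)*30 = ((7²)² + 4)*30 = (49² + 4)*30 = (2401 + 4)*30 = 2405*30 = 72150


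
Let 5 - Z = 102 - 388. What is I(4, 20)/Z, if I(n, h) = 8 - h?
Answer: -4/97 ≈ -0.041237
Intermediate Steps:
Z = 291 (Z = 5 - (102 - 388) = 5 - 1*(-286) = 5 + 286 = 291)
I(4, 20)/Z = (8 - 1*20)/291 = (8 - 20)*(1/291) = -12*1/291 = -4/97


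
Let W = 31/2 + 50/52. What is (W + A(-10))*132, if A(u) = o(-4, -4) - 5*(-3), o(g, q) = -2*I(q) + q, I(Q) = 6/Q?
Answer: 52272/13 ≈ 4020.9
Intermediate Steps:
W = 214/13 (W = 31*(½) + 50*(1/52) = 31/2 + 25/26 = 214/13 ≈ 16.462)
o(g, q) = q - 12/q (o(g, q) = -12/q + q = q - 12/q)
A(u) = 14 (A(u) = (-4 - 12/(-4)) - 5*(-3) = (-4 - 12*(-¼)) + 15 = (-4 + 3) + 15 = -1 + 15 = 14)
(W + A(-10))*132 = (214/13 + 14)*132 = (396/13)*132 = 52272/13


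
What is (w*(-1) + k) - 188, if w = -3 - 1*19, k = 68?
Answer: -98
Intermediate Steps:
w = -22 (w = -3 - 19 = -22)
(w*(-1) + k) - 188 = (-22*(-1) + 68) - 188 = (22 + 68) - 188 = 90 - 188 = -98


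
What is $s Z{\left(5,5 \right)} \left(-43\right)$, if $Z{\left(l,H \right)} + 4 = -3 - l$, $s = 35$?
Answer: $18060$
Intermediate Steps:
$Z{\left(l,H \right)} = -7 - l$ ($Z{\left(l,H \right)} = -4 - \left(3 + l\right) = -7 - l$)
$s Z{\left(5,5 \right)} \left(-43\right) = 35 \left(-7 - 5\right) \left(-43\right) = 35 \left(-12\right) \left(-43\right) = \left(-420\right) \left(-43\right) = 18060$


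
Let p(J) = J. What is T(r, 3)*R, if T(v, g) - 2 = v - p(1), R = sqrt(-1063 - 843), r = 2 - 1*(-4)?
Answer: 7*I*sqrt(1906) ≈ 305.6*I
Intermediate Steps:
r = 6 (r = 2 + 4 = 6)
R = I*sqrt(1906) (R = sqrt(-1906) = I*sqrt(1906) ≈ 43.658*I)
T(v, g) = 1 + v (T(v, g) = 2 + (v - 1*1) = 2 + (v - 1) = 2 + (-1 + v) = 1 + v)
T(r, 3)*R = (1 + 6)*(I*sqrt(1906)) = 7*(I*sqrt(1906)) = 7*I*sqrt(1906)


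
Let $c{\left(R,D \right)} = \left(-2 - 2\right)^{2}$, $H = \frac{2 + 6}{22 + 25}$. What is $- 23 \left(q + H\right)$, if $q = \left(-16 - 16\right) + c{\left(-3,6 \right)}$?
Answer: $\frac{17112}{47} \approx 364.08$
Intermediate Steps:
$H = \frac{8}{47} \approx 0.17021$
$c{\left(R,D \right)} = 16$ ($c{\left(R,D \right)} = \left(-4\right)^{2} = 16$)
$q = -16$ ($q = \left(-16 - 16\right) + 16 = -32 + 16 = -16$)
$- 23 \left(q + H\right) = - 23 \left(-16 + \frac{8}{47}\right) = \left(-23\right) \left(- \frac{744}{47}\right) = \frac{17112}{47}$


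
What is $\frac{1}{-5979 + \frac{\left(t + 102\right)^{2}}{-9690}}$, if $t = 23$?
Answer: $- \frac{1938}{11590427} \approx -0.00016721$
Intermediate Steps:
$\frac{1}{-5979 + \frac{\left(t + 102\right)^{2}}{-9690}} = \frac{1}{-5979 + \frac{\left(23 + 102\right)^{2}}{-9690}} = \frac{1}{-5979 + 125^{2} \left(- \frac{1}{9690}\right)} = \frac{1}{-5979 + 15625 \left(- \frac{1}{9690}\right)} = \frac{1}{-5979 - \frac{3125}{1938}} = \frac{1}{- \frac{11590427}{1938}} = - \frac{1938}{11590427}$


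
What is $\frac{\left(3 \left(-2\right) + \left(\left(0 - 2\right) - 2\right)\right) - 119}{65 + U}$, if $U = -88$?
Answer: $\frac{129}{23} \approx 5.6087$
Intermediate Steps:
$\frac{\left(3 \left(-2\right) + \left(\left(0 - 2\right) - 2\right)\right) - 119}{65 + U} = \frac{\left(3 \left(-2\right) + \left(\left(0 - 2\right) - 2\right)\right) - 119}{65 - 88} = \frac{\left(-6 - 4\right) - 119}{-23} = - \frac{\left(-6 - 4\right) - 119}{23} = - \frac{-10 - 119}{23} = \left(- \frac{1}{23}\right) \left(-129\right) = \frac{129}{23}$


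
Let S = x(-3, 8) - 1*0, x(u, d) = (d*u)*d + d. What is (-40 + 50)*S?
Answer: -1840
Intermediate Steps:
x(u, d) = d + u*d² (x(u, d) = u*d² + d = d + u*d²)
S = -184 (S = 8*(1 + 8*(-3)) - 1*0 = 8*(1 - 24) + 0 = 8*(-23) + 0 = -184 + 0 = -184)
(-40 + 50)*S = (-40 + 50)*(-184) = 10*(-184) = -1840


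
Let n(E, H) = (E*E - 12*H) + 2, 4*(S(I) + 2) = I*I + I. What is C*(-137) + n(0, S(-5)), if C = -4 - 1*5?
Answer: 1199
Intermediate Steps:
C = -9 (C = -4 - 5 = -9)
S(I) = -2 + I/4 + I²/4 (S(I) = -2 + (I*I + I)/4 = -2 + (I² + I)/4 = -2 + (I + I²)/4 = -2 + (I/4 + I²/4) = -2 + I/4 + I²/4)
n(E, H) = 2 + E² - 12*H (n(E, H) = (E² - 12*H) + 2 = 2 + E² - 12*H)
C*(-137) + n(0, S(-5)) = -9*(-137) + (2 + 0² - 12*(-2 + (¼)*(-5) + (¼)*(-5)²)) = 1233 + (2 + 0 - 12*(-2 - 5/4 + (¼)*25)) = 1233 + (2 + 0 - 12*(-2 - 5/4 + 25/4)) = 1233 + (2 + 0 - 12*3) = 1233 + (2 + 0 - 36) = 1233 - 34 = 1199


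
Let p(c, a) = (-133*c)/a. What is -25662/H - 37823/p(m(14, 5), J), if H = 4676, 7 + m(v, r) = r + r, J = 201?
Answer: 846159305/44422 ≈ 19048.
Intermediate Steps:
m(v, r) = -7 + 2*r (m(v, r) = -7 + (r + r) = -7 + 2*r)
p(c, a) = -133*c/a
-25662/H - 37823/p(m(14, 5), J) = -25662/4676 - 37823*(-201/(133*(-7 + 2*5))) = -25662*1/4676 - 37823*(-201/(133*(-7 + 10))) = -1833/334 - 37823/((-133*3*1/201)) = -1833/334 - 37823/(-133/67) = -1833/334 - 37823*(-67/133) = -1833/334 + 2534141/133 = 846159305/44422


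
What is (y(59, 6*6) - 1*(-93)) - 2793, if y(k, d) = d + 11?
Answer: -2653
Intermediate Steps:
y(k, d) = 11 + d
(y(59, 6*6) - 1*(-93)) - 2793 = ((11 + 6*6) - 1*(-93)) - 2793 = ((11 + 36) + 93) - 2793 = (47 + 93) - 2793 = 140 - 2793 = -2653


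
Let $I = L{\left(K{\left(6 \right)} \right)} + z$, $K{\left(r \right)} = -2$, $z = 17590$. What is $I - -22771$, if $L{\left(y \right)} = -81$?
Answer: $40280$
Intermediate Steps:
$I = 17509$ ($I = -81 + 17590 = 17509$)
$I - -22771 = 17509 - -22771 = 17509 + 22771 = 40280$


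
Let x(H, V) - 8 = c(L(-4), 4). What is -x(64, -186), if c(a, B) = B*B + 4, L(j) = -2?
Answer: -28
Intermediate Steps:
c(a, B) = 4 + B**2 (c(a, B) = B**2 + 4 = 4 + B**2)
x(H, V) = 28 (x(H, V) = 8 + (4 + 4**2) = 8 + (4 + 16) = 8 + 20 = 28)
-x(64, -186) = -1*28 = -28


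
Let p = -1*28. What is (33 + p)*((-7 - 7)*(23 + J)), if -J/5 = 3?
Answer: -560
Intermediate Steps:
J = -15 (J = -5*3 = -15)
p = -28
(33 + p)*((-7 - 7)*(23 + J)) = (33 - 28)*((-7 - 7)*(23 - 15)) = 5*(-14*8) = 5*(-112) = -560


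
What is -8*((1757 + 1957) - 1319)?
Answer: -19160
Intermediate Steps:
-8*((1757 + 1957) - 1319) = -8*(3714 - 1319) = -8*2395 = -19160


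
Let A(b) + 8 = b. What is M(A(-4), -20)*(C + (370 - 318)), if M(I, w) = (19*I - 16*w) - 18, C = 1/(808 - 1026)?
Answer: 419395/109 ≈ 3847.7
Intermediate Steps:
A(b) = -8 + b
C = -1/218 (C = 1/(-218) = -1/218 ≈ -0.0045872)
M(I, w) = -18 - 16*w + 19*I (M(I, w) = (-16*w + 19*I) - 18 = -18 - 16*w + 19*I)
M(A(-4), -20)*(C + (370 - 318)) = (-18 - 16*(-20) + 19*(-8 - 4))*(-1/218 + (370 - 318)) = (-18 + 320 + 19*(-12))*(-1/218 + 52) = (-18 + 320 - 228)*(11335/218) = 74*(11335/218) = 419395/109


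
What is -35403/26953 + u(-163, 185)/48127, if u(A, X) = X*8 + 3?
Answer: -1663868882/1297167031 ≈ -1.2827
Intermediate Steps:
u(A, X) = 3 + 8*X (u(A, X) = 8*X + 3 = 3 + 8*X)
-35403/26953 + u(-163, 185)/48127 = -35403/26953 + (3 + 8*185)/48127 = -35403*1/26953 + (3 + 1480)*(1/48127) = -35403/26953 + 1483*(1/48127) = -35403/26953 + 1483/48127 = -1663868882/1297167031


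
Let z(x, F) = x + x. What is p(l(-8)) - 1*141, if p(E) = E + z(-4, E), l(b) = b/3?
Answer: -455/3 ≈ -151.67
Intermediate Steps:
l(b) = b/3 (l(b) = b*(⅓) = b/3)
z(x, F) = 2*x
p(E) = -8 + E (p(E) = E + 2*(-4) = E - 8 = -8 + E)
p(l(-8)) - 1*141 = (-8 + (⅓)*(-8)) - 1*141 = (-8 - 8/3) - 141 = -32/3 - 141 = -455/3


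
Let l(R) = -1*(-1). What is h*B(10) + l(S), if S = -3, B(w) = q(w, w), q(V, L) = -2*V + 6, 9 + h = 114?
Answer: -1469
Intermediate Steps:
h = 105 (h = -9 + 114 = 105)
q(V, L) = 6 - 2*V
B(w) = 6 - 2*w
l(R) = 1
h*B(10) + l(S) = 105*(6 - 2*10) + 1 = 105*(6 - 20) + 1 = 105*(-14) + 1 = -1470 + 1 = -1469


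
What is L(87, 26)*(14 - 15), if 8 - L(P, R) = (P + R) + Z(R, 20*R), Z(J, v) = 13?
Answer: 118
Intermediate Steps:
L(P, R) = -5 - P - R (L(P, R) = 8 - ((P + R) + 13) = 8 - (13 + P + R) = 8 + (-13 - P - R) = -5 - P - R)
L(87, 26)*(14 - 15) = (-5 - 1*87 - 1*26)*(14 - 15) = (-5 - 87 - 26)*(-1) = -118*(-1) = 118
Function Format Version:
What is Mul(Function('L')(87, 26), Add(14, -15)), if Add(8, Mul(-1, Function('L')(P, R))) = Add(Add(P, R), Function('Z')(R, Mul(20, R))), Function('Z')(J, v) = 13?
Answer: 118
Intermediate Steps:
Function('L')(P, R) = Add(-5, Mul(-1, P), Mul(-1, R)) (Function('L')(P, R) = Add(8, Mul(-1, Add(Add(P, R), 13))) = Add(8, Mul(-1, Add(13, P, R))) = Add(8, Add(-13, Mul(-1, P), Mul(-1, R))) = Add(-5, Mul(-1, P), Mul(-1, R)))
Mul(Function('L')(87, 26), Add(14, -15)) = Mul(Add(-5, Mul(-1, 87), Mul(-1, 26)), Add(14, -15)) = Mul(Add(-5, -87, -26), -1) = Mul(-118, -1) = 118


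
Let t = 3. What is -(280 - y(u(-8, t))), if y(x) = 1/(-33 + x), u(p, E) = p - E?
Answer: -12321/44 ≈ -280.02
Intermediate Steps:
-(280 - y(u(-8, t))) = -(280 - 1/(-33 + (-8 - 1*3))) = -(280 - 1/(-33 + (-8 - 3))) = -(280 - 1/(-33 - 11)) = -(280 - 1/(-44)) = -(280 - 1*(-1/44)) = -(280 + 1/44) = -1*12321/44 = -12321/44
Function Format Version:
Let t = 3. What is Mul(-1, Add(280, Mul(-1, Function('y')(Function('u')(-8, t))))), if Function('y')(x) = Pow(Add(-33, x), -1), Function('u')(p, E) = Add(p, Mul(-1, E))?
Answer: Rational(-12321, 44) ≈ -280.02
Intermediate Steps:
Mul(-1, Add(280, Mul(-1, Function('y')(Function('u')(-8, t))))) = Mul(-1, Add(280, Mul(-1, Pow(Add(-33, Add(-8, Mul(-1, 3))), -1)))) = Mul(-1, Add(280, Mul(-1, Pow(Add(-33, Add(-8, -3)), -1)))) = Mul(-1, Add(280, Mul(-1, Pow(Add(-33, -11), -1)))) = Mul(-1, Add(280, Mul(-1, Pow(-44, -1)))) = Mul(-1, Add(280, Mul(-1, Rational(-1, 44)))) = Mul(-1, Add(280, Rational(1, 44))) = Mul(-1, Rational(12321, 44)) = Rational(-12321, 44)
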